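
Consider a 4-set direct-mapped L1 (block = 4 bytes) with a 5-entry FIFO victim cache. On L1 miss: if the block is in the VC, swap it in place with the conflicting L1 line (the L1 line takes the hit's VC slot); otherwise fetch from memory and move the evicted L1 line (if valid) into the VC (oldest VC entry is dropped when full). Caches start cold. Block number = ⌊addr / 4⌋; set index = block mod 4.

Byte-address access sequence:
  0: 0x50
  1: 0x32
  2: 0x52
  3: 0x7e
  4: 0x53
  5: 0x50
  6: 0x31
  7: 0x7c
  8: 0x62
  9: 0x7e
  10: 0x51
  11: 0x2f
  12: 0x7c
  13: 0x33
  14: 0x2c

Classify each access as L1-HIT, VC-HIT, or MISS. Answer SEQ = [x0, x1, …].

SEQ = [MISS, MISS, VC-HIT, MISS, L1-HIT, L1-HIT, VC-HIT, L1-HIT, MISS, L1-HIT, VC-HIT, MISS, VC-HIT, VC-HIT, VC-HIT]

  [0] addr=0x50 blk=20 s=0: MISS | VC []
  [1] addr=0x32 blk=12 s=0: MISS | VC [20]
  [2] addr=0x52 blk=20 s=0: VC-HIT | VC [12]
  [3] addr=0x7e blk=31 s=3: MISS | VC [12]
  [4] addr=0x53 blk=20 s=0: L1-HIT | VC [12]
  [5] addr=0x50 blk=20 s=0: L1-HIT | VC [12]
  [6] addr=0x31 blk=12 s=0: VC-HIT | VC [20]
  [7] addr=0x7c blk=31 s=3: L1-HIT | VC [20]
  [8] addr=0x62 blk=24 s=0: MISS | VC [20, 12]
  [9] addr=0x7e blk=31 s=3: L1-HIT | VC [20, 12]
  [10] addr=0x51 blk=20 s=0: VC-HIT | VC [24, 12]
  [11] addr=0x2f blk=11 s=3: MISS | VC [24, 12, 31]
  [12] addr=0x7c blk=31 s=3: VC-HIT | VC [24, 12, 11]
  [13] addr=0x33 blk=12 s=0: VC-HIT | VC [24, 20, 11]
  [14] addr=0x2c blk=11 s=3: VC-HIT | VC [24, 20, 31]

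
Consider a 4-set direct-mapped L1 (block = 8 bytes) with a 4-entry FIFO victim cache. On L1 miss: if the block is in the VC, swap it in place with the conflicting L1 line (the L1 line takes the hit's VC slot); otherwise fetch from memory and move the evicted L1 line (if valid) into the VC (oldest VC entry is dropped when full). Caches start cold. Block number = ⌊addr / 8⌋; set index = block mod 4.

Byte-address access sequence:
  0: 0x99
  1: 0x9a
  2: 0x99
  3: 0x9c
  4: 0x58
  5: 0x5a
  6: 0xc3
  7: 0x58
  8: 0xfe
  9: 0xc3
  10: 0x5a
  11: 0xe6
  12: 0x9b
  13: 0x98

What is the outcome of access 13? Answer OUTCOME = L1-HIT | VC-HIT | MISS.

OUTCOME = L1-HIT

  [0] addr=0x99 blk=19 s=3: MISS | VC []
  [1] addr=0x9a blk=19 s=3: L1-HIT | VC []
  [2] addr=0x99 blk=19 s=3: L1-HIT | VC []
  [3] addr=0x9c blk=19 s=3: L1-HIT | VC []
  [4] addr=0x58 blk=11 s=3: MISS | VC [19]
  [5] addr=0x5a blk=11 s=3: L1-HIT | VC [19]
  [6] addr=0xc3 blk=24 s=0: MISS | VC [19]
  [7] addr=0x58 blk=11 s=3: L1-HIT | VC [19]
  [8] addr=0xfe blk=31 s=3: MISS | VC [19, 11]
  [9] addr=0xc3 blk=24 s=0: L1-HIT | VC [19, 11]
  [10] addr=0x5a blk=11 s=3: VC-HIT | VC [19, 31]
  [11] addr=0xe6 blk=28 s=0: MISS | VC [19, 31, 24]
  [12] addr=0x9b blk=19 s=3: VC-HIT | VC [11, 31, 24]
  [13] addr=0x98 blk=19 s=3: L1-HIT | VC [11, 31, 24]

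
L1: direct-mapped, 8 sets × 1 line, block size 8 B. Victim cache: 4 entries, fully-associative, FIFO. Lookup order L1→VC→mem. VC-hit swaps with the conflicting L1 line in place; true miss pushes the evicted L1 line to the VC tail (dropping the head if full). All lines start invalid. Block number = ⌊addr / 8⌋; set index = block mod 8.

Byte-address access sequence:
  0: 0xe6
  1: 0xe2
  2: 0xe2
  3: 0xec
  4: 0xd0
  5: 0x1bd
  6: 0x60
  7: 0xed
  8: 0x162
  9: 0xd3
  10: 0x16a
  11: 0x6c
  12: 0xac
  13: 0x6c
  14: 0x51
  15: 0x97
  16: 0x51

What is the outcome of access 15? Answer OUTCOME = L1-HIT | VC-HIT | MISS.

  [0] addr=0xe6 blk=28 s=4: MISS | VC []
  [1] addr=0xe2 blk=28 s=4: L1-HIT | VC []
  [2] addr=0xe2 blk=28 s=4: L1-HIT | VC []
  [3] addr=0xec blk=29 s=5: MISS | VC []
  [4] addr=0xd0 blk=26 s=2: MISS | VC []
  [5] addr=0x1bd blk=55 s=7: MISS | VC []
  [6] addr=0x60 blk=12 s=4: MISS | VC [28]
  [7] addr=0xed blk=29 s=5: L1-HIT | VC [28]
  [8] addr=0x162 blk=44 s=4: MISS | VC [28, 12]
  [9] addr=0xd3 blk=26 s=2: L1-HIT | VC [28, 12]
  [10] addr=0x16a blk=45 s=5: MISS | VC [28, 12, 29]
  [11] addr=0x6c blk=13 s=5: MISS | VC [28, 12, 29, 45]
  [12] addr=0xac blk=21 s=5: MISS | VC [12, 29, 45, 13]
  [13] addr=0x6c blk=13 s=5: VC-HIT | VC [12, 29, 45, 21]
  [14] addr=0x51 blk=10 s=2: MISS | VC [29, 45, 21, 26]
  [15] addr=0x97 blk=18 s=2: MISS | VC [45, 21, 26, 10]
  [16] addr=0x51 blk=10 s=2: VC-HIT | VC [45, 21, 26, 18]

OUTCOME = MISS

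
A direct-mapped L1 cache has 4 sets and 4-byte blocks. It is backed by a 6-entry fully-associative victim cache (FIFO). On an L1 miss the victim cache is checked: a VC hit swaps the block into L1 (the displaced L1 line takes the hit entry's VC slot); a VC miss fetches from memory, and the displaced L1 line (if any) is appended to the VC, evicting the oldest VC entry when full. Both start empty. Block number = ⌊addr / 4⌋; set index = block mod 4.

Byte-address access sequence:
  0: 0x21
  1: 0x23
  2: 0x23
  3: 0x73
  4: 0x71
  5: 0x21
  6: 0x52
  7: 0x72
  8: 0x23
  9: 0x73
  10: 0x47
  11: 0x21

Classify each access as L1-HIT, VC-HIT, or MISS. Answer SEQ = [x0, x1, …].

#0 0x21→b8/s0 MISS; vc=[]
#1 0x23→b8/s0 L1-HIT; vc=[]
#2 0x23→b8/s0 L1-HIT; vc=[]
#3 0x73→b28/s0 MISS; vc=[8]
#4 0x71→b28/s0 L1-HIT; vc=[8]
#5 0x21→b8/s0 VC-HIT; vc=[28]
#6 0x52→b20/s0 MISS; vc=[28,8]
#7 0x72→b28/s0 VC-HIT; vc=[20,8]
#8 0x23→b8/s0 VC-HIT; vc=[20,28]
#9 0x73→b28/s0 VC-HIT; vc=[20,8]
#10 0x47→b17/s1 MISS; vc=[20,8]
#11 0x21→b8/s0 VC-HIT; vc=[20,28]

SEQ = [MISS, L1-HIT, L1-HIT, MISS, L1-HIT, VC-HIT, MISS, VC-HIT, VC-HIT, VC-HIT, MISS, VC-HIT]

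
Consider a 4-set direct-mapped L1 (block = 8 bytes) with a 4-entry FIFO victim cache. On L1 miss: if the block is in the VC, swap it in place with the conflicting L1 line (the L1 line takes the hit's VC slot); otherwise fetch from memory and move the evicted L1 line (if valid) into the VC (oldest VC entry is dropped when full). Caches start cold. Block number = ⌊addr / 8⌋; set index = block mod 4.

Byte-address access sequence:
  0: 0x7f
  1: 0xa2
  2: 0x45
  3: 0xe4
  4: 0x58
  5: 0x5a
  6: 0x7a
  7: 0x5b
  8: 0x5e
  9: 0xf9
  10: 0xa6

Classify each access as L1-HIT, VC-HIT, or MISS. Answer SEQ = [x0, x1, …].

#0 0x7f→b15/s3 MISS; vc=[]
#1 0xa2→b20/s0 MISS; vc=[]
#2 0x45→b8/s0 MISS; vc=[20]
#3 0xe4→b28/s0 MISS; vc=[20,8]
#4 0x58→b11/s3 MISS; vc=[20,8,15]
#5 0x5a→b11/s3 L1-HIT; vc=[20,8,15]
#6 0x7a→b15/s3 VC-HIT; vc=[20,8,11]
#7 0x5b→b11/s3 VC-HIT; vc=[20,8,15]
#8 0x5e→b11/s3 L1-HIT; vc=[20,8,15]
#9 0xf9→b31/s3 MISS; vc=[20,8,15,11]
#10 0xa6→b20/s0 VC-HIT; vc=[28,8,15,11]

SEQ = [MISS, MISS, MISS, MISS, MISS, L1-HIT, VC-HIT, VC-HIT, L1-HIT, MISS, VC-HIT]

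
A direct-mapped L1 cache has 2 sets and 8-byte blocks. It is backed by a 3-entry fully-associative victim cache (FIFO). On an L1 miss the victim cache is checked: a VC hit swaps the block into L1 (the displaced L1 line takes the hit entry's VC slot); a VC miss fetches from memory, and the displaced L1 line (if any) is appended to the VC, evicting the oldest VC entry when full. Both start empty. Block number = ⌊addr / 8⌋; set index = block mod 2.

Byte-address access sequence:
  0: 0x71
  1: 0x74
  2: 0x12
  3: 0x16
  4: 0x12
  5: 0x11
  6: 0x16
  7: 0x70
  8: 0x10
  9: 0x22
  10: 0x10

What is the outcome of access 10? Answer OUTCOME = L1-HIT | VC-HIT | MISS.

OUTCOME = VC-HIT

0: 0x71 (blk 14, set 0) → MISS  vc=[]
1: 0x74 (blk 14, set 0) → L1-HIT  vc=[]
2: 0x12 (blk 2, set 0) → MISS  vc=[14]
3: 0x16 (blk 2, set 0) → L1-HIT  vc=[14]
4: 0x12 (blk 2, set 0) → L1-HIT  vc=[14]
5: 0x11 (blk 2, set 0) → L1-HIT  vc=[14]
6: 0x16 (blk 2, set 0) → L1-HIT  vc=[14]
7: 0x70 (blk 14, set 0) → VC-HIT  vc=[2]
8: 0x10 (blk 2, set 0) → VC-HIT  vc=[14]
9: 0x22 (blk 4, set 0) → MISS  vc=[14, 2]
10: 0x10 (blk 2, set 0) → VC-HIT  vc=[14, 4]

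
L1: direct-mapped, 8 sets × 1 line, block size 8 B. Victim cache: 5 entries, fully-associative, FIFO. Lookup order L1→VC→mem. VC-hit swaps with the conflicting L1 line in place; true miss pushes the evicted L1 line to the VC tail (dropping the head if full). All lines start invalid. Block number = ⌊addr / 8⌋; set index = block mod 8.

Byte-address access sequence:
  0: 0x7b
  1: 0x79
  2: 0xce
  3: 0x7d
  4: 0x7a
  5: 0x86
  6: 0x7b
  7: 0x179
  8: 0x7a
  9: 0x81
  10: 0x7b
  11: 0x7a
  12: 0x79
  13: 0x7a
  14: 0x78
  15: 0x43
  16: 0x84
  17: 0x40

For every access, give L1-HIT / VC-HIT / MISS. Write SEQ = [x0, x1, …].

0: 0x7b (blk 15, set 7) → MISS  vc=[]
1: 0x79 (blk 15, set 7) → L1-HIT  vc=[]
2: 0xce (blk 25, set 1) → MISS  vc=[]
3: 0x7d (blk 15, set 7) → L1-HIT  vc=[]
4: 0x7a (blk 15, set 7) → L1-HIT  vc=[]
5: 0x86 (blk 16, set 0) → MISS  vc=[]
6: 0x7b (blk 15, set 7) → L1-HIT  vc=[]
7: 0x179 (blk 47, set 7) → MISS  vc=[15]
8: 0x7a (blk 15, set 7) → VC-HIT  vc=[47]
9: 0x81 (blk 16, set 0) → L1-HIT  vc=[47]
10: 0x7b (blk 15, set 7) → L1-HIT  vc=[47]
11: 0x7a (blk 15, set 7) → L1-HIT  vc=[47]
12: 0x79 (blk 15, set 7) → L1-HIT  vc=[47]
13: 0x7a (blk 15, set 7) → L1-HIT  vc=[47]
14: 0x78 (blk 15, set 7) → L1-HIT  vc=[47]
15: 0x43 (blk 8, set 0) → MISS  vc=[47, 16]
16: 0x84 (blk 16, set 0) → VC-HIT  vc=[47, 8]
17: 0x40 (blk 8, set 0) → VC-HIT  vc=[47, 16]

SEQ = [MISS, L1-HIT, MISS, L1-HIT, L1-HIT, MISS, L1-HIT, MISS, VC-HIT, L1-HIT, L1-HIT, L1-HIT, L1-HIT, L1-HIT, L1-HIT, MISS, VC-HIT, VC-HIT]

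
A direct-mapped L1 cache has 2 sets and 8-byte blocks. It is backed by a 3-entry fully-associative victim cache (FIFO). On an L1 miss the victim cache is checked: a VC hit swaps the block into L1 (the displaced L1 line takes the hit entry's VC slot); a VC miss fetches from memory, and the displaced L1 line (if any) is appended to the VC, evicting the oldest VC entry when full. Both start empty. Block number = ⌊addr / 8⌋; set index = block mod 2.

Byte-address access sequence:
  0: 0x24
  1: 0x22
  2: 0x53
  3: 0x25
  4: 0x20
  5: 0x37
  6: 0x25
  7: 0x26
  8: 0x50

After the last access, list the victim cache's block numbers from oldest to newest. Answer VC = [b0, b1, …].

VC = [4, 6]

#0 0x24→b4/s0 MISS; vc=[]
#1 0x22→b4/s0 L1-HIT; vc=[]
#2 0x53→b10/s0 MISS; vc=[4]
#3 0x25→b4/s0 VC-HIT; vc=[10]
#4 0x20→b4/s0 L1-HIT; vc=[10]
#5 0x37→b6/s0 MISS; vc=[10,4]
#6 0x25→b4/s0 VC-HIT; vc=[10,6]
#7 0x26→b4/s0 L1-HIT; vc=[10,6]
#8 0x50→b10/s0 VC-HIT; vc=[4,6]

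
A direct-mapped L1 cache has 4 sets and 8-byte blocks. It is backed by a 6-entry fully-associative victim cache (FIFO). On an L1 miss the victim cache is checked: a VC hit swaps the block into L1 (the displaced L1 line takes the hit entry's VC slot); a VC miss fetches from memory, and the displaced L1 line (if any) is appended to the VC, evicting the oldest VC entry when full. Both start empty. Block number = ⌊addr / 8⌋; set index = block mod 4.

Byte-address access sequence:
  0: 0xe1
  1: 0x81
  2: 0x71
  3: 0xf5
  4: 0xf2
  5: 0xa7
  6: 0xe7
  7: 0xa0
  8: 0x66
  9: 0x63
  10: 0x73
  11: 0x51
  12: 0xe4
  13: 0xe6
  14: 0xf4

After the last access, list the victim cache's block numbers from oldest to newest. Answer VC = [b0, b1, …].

#0 0xe1→b28/s0 MISS; vc=[]
#1 0x81→b16/s0 MISS; vc=[28]
#2 0x71→b14/s2 MISS; vc=[28]
#3 0xf5→b30/s2 MISS; vc=[28,14]
#4 0xf2→b30/s2 L1-HIT; vc=[28,14]
#5 0xa7→b20/s0 MISS; vc=[28,14,16]
#6 0xe7→b28/s0 VC-HIT; vc=[20,14,16]
#7 0xa0→b20/s0 VC-HIT; vc=[28,14,16]
#8 0x66→b12/s0 MISS; vc=[28,14,16,20]
#9 0x63→b12/s0 L1-HIT; vc=[28,14,16,20]
#10 0x73→b14/s2 VC-HIT; vc=[28,30,16,20]
#11 0x51→b10/s2 MISS; vc=[28,30,16,20,14]
#12 0xe4→b28/s0 VC-HIT; vc=[12,30,16,20,14]
#13 0xe6→b28/s0 L1-HIT; vc=[12,30,16,20,14]
#14 0xf4→b30/s2 VC-HIT; vc=[12,10,16,20,14]

VC = [12, 10, 16, 20, 14]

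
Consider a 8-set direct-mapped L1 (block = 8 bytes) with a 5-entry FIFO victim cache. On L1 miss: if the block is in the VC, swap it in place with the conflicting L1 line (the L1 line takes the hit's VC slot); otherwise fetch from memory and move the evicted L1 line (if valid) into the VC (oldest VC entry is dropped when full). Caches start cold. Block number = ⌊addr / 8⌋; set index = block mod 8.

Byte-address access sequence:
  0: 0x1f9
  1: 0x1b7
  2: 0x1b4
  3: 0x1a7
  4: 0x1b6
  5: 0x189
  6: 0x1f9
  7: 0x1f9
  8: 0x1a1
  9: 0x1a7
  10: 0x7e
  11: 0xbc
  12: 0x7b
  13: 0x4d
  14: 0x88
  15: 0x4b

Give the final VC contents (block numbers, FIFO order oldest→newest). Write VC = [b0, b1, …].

#0 0x1f9→b63/s7 MISS; vc=[]
#1 0x1b7→b54/s6 MISS; vc=[]
#2 0x1b4→b54/s6 L1-HIT; vc=[]
#3 0x1a7→b52/s4 MISS; vc=[]
#4 0x1b6→b54/s6 L1-HIT; vc=[]
#5 0x189→b49/s1 MISS; vc=[]
#6 0x1f9→b63/s7 L1-HIT; vc=[]
#7 0x1f9→b63/s7 L1-HIT; vc=[]
#8 0x1a1→b52/s4 L1-HIT; vc=[]
#9 0x1a7→b52/s4 L1-HIT; vc=[]
#10 0x7e→b15/s7 MISS; vc=[63]
#11 0xbc→b23/s7 MISS; vc=[63,15]
#12 0x7b→b15/s7 VC-HIT; vc=[63,23]
#13 0x4d→b9/s1 MISS; vc=[63,23,49]
#14 0x88→b17/s1 MISS; vc=[63,23,49,9]
#15 0x4b→b9/s1 VC-HIT; vc=[63,23,49,17]

VC = [63, 23, 49, 17]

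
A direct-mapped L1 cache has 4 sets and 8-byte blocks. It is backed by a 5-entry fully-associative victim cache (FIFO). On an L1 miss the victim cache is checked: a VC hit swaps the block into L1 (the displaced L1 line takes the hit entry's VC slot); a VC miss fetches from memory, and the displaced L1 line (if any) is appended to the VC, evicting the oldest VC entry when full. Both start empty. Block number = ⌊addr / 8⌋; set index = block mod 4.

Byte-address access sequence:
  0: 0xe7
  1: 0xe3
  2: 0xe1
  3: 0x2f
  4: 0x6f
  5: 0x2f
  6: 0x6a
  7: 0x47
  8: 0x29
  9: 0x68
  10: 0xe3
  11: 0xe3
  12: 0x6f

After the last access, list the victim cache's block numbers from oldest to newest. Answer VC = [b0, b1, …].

VC = [5, 8]

0: 0xe7 (blk 28, set 0) → MISS  vc=[]
1: 0xe3 (blk 28, set 0) → L1-HIT  vc=[]
2: 0xe1 (blk 28, set 0) → L1-HIT  vc=[]
3: 0x2f (blk 5, set 1) → MISS  vc=[]
4: 0x6f (blk 13, set 1) → MISS  vc=[5]
5: 0x2f (blk 5, set 1) → VC-HIT  vc=[13]
6: 0x6a (blk 13, set 1) → VC-HIT  vc=[5]
7: 0x47 (blk 8, set 0) → MISS  vc=[5, 28]
8: 0x29 (blk 5, set 1) → VC-HIT  vc=[13, 28]
9: 0x68 (blk 13, set 1) → VC-HIT  vc=[5, 28]
10: 0xe3 (blk 28, set 0) → VC-HIT  vc=[5, 8]
11: 0xe3 (blk 28, set 0) → L1-HIT  vc=[5, 8]
12: 0x6f (blk 13, set 1) → L1-HIT  vc=[5, 8]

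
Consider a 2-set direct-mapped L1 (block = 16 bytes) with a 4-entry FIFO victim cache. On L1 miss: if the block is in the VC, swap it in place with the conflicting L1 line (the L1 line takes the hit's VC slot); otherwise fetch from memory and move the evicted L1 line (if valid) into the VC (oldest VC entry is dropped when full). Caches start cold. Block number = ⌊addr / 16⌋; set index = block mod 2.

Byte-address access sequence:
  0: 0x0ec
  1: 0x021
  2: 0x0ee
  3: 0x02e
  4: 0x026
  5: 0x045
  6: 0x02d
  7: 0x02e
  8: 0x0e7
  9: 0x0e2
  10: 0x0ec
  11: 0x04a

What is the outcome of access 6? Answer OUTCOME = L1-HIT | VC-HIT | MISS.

  [0] addr=0xec blk=14 s=0: MISS | VC []
  [1] addr=0x21 blk=2 s=0: MISS | VC [14]
  [2] addr=0xee blk=14 s=0: VC-HIT | VC [2]
  [3] addr=0x2e blk=2 s=0: VC-HIT | VC [14]
  [4] addr=0x26 blk=2 s=0: L1-HIT | VC [14]
  [5] addr=0x45 blk=4 s=0: MISS | VC [14, 2]
  [6] addr=0x2d blk=2 s=0: VC-HIT | VC [14, 4]
  [7] addr=0x2e blk=2 s=0: L1-HIT | VC [14, 4]
  [8] addr=0xe7 blk=14 s=0: VC-HIT | VC [2, 4]
  [9] addr=0xe2 blk=14 s=0: L1-HIT | VC [2, 4]
  [10] addr=0xec blk=14 s=0: L1-HIT | VC [2, 4]
  [11] addr=0x4a blk=4 s=0: VC-HIT | VC [2, 14]

OUTCOME = VC-HIT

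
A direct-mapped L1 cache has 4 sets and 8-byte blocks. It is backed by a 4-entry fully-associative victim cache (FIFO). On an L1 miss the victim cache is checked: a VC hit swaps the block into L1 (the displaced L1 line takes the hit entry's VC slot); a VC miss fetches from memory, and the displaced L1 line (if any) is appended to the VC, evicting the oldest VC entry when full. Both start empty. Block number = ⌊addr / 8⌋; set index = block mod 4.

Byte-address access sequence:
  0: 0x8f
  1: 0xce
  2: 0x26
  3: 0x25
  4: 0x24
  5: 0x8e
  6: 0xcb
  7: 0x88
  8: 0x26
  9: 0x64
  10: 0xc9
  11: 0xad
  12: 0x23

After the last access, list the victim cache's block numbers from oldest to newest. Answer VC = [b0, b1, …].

VC = [17, 12, 25]

#0 0x8f→b17/s1 MISS; vc=[]
#1 0xce→b25/s1 MISS; vc=[17]
#2 0x26→b4/s0 MISS; vc=[17]
#3 0x25→b4/s0 L1-HIT; vc=[17]
#4 0x24→b4/s0 L1-HIT; vc=[17]
#5 0x8e→b17/s1 VC-HIT; vc=[25]
#6 0xcb→b25/s1 VC-HIT; vc=[17]
#7 0x88→b17/s1 VC-HIT; vc=[25]
#8 0x26→b4/s0 L1-HIT; vc=[25]
#9 0x64→b12/s0 MISS; vc=[25,4]
#10 0xc9→b25/s1 VC-HIT; vc=[17,4]
#11 0xad→b21/s1 MISS; vc=[17,4,25]
#12 0x23→b4/s0 VC-HIT; vc=[17,12,25]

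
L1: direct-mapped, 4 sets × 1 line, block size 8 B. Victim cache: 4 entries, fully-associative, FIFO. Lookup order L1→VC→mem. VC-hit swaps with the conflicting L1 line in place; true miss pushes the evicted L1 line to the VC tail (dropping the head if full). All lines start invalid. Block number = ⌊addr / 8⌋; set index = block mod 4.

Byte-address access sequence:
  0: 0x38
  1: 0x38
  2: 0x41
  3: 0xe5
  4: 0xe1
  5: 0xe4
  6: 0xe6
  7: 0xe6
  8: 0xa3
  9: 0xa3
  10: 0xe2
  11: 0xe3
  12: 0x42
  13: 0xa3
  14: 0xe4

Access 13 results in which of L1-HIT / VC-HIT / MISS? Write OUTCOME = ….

  [0] addr=0x38 blk=7 s=3: MISS | VC []
  [1] addr=0x38 blk=7 s=3: L1-HIT | VC []
  [2] addr=0x41 blk=8 s=0: MISS | VC []
  [3] addr=0xe5 blk=28 s=0: MISS | VC [8]
  [4] addr=0xe1 blk=28 s=0: L1-HIT | VC [8]
  [5] addr=0xe4 blk=28 s=0: L1-HIT | VC [8]
  [6] addr=0xe6 blk=28 s=0: L1-HIT | VC [8]
  [7] addr=0xe6 blk=28 s=0: L1-HIT | VC [8]
  [8] addr=0xa3 blk=20 s=0: MISS | VC [8, 28]
  [9] addr=0xa3 blk=20 s=0: L1-HIT | VC [8, 28]
  [10] addr=0xe2 blk=28 s=0: VC-HIT | VC [8, 20]
  [11] addr=0xe3 blk=28 s=0: L1-HIT | VC [8, 20]
  [12] addr=0x42 blk=8 s=0: VC-HIT | VC [28, 20]
  [13] addr=0xa3 blk=20 s=0: VC-HIT | VC [28, 8]
  [14] addr=0xe4 blk=28 s=0: VC-HIT | VC [20, 8]

OUTCOME = VC-HIT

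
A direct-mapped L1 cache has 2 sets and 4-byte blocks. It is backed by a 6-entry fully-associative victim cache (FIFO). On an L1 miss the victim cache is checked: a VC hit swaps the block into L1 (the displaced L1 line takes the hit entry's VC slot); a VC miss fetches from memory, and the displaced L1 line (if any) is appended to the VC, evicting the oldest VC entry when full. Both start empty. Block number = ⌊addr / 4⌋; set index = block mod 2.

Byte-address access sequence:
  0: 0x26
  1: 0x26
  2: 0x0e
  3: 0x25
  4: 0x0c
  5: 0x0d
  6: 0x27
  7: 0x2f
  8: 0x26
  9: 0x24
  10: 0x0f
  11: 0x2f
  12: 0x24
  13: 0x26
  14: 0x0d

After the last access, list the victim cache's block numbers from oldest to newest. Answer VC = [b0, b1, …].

#0 0x26→b9/s1 MISS; vc=[]
#1 0x26→b9/s1 L1-HIT; vc=[]
#2 0xe→b3/s1 MISS; vc=[9]
#3 0x25→b9/s1 VC-HIT; vc=[3]
#4 0xc→b3/s1 VC-HIT; vc=[9]
#5 0xd→b3/s1 L1-HIT; vc=[9]
#6 0x27→b9/s1 VC-HIT; vc=[3]
#7 0x2f→b11/s1 MISS; vc=[3,9]
#8 0x26→b9/s1 VC-HIT; vc=[3,11]
#9 0x24→b9/s1 L1-HIT; vc=[3,11]
#10 0xf→b3/s1 VC-HIT; vc=[9,11]
#11 0x2f→b11/s1 VC-HIT; vc=[9,3]
#12 0x24→b9/s1 VC-HIT; vc=[11,3]
#13 0x26→b9/s1 L1-HIT; vc=[11,3]
#14 0xd→b3/s1 VC-HIT; vc=[11,9]

VC = [11, 9]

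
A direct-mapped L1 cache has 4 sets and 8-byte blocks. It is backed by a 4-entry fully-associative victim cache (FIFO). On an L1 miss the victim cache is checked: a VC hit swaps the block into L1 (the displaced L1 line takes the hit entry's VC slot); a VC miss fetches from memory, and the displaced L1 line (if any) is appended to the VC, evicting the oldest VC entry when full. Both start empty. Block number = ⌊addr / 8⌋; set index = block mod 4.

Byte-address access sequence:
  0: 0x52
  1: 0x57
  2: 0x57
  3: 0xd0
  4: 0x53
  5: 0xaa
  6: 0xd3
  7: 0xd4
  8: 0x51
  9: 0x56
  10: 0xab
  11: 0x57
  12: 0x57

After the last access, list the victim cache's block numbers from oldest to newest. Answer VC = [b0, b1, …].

#0 0x52→b10/s2 MISS; vc=[]
#1 0x57→b10/s2 L1-HIT; vc=[]
#2 0x57→b10/s2 L1-HIT; vc=[]
#3 0xd0→b26/s2 MISS; vc=[10]
#4 0x53→b10/s2 VC-HIT; vc=[26]
#5 0xaa→b21/s1 MISS; vc=[26]
#6 0xd3→b26/s2 VC-HIT; vc=[10]
#7 0xd4→b26/s2 L1-HIT; vc=[10]
#8 0x51→b10/s2 VC-HIT; vc=[26]
#9 0x56→b10/s2 L1-HIT; vc=[26]
#10 0xab→b21/s1 L1-HIT; vc=[26]
#11 0x57→b10/s2 L1-HIT; vc=[26]
#12 0x57→b10/s2 L1-HIT; vc=[26]

VC = [26]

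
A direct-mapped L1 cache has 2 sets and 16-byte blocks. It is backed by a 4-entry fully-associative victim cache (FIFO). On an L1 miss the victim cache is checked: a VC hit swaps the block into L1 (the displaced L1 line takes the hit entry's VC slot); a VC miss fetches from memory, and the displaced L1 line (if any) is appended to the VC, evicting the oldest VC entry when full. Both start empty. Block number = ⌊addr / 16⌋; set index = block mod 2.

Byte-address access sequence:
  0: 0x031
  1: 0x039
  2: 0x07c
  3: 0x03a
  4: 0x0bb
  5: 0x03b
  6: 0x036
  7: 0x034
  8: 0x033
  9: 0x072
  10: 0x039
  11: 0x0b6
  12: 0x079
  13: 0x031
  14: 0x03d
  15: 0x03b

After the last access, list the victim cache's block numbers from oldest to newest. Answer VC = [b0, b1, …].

  [0] addr=0x31 blk=3 s=1: MISS | VC []
  [1] addr=0x39 blk=3 s=1: L1-HIT | VC []
  [2] addr=0x7c blk=7 s=1: MISS | VC [3]
  [3] addr=0x3a blk=3 s=1: VC-HIT | VC [7]
  [4] addr=0xbb blk=11 s=1: MISS | VC [7, 3]
  [5] addr=0x3b blk=3 s=1: VC-HIT | VC [7, 11]
  [6] addr=0x36 blk=3 s=1: L1-HIT | VC [7, 11]
  [7] addr=0x34 blk=3 s=1: L1-HIT | VC [7, 11]
  [8] addr=0x33 blk=3 s=1: L1-HIT | VC [7, 11]
  [9] addr=0x72 blk=7 s=1: VC-HIT | VC [3, 11]
  [10] addr=0x39 blk=3 s=1: VC-HIT | VC [7, 11]
  [11] addr=0xb6 blk=11 s=1: VC-HIT | VC [7, 3]
  [12] addr=0x79 blk=7 s=1: VC-HIT | VC [11, 3]
  [13] addr=0x31 blk=3 s=1: VC-HIT | VC [11, 7]
  [14] addr=0x3d blk=3 s=1: L1-HIT | VC [11, 7]
  [15] addr=0x3b blk=3 s=1: L1-HIT | VC [11, 7]

VC = [11, 7]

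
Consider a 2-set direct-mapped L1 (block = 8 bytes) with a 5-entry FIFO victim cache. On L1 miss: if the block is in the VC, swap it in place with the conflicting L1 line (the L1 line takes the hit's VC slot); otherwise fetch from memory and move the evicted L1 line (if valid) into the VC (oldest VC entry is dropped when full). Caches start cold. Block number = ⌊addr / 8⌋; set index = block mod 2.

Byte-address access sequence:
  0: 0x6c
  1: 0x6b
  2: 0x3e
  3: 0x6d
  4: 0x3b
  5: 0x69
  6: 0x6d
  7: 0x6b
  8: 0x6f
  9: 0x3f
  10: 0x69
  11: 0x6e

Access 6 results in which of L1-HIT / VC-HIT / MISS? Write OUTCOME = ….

0: 0x6c (blk 13, set 1) → MISS  vc=[]
1: 0x6b (blk 13, set 1) → L1-HIT  vc=[]
2: 0x3e (blk 7, set 1) → MISS  vc=[13]
3: 0x6d (blk 13, set 1) → VC-HIT  vc=[7]
4: 0x3b (blk 7, set 1) → VC-HIT  vc=[13]
5: 0x69 (blk 13, set 1) → VC-HIT  vc=[7]
6: 0x6d (blk 13, set 1) → L1-HIT  vc=[7]
7: 0x6b (blk 13, set 1) → L1-HIT  vc=[7]
8: 0x6f (blk 13, set 1) → L1-HIT  vc=[7]
9: 0x3f (blk 7, set 1) → VC-HIT  vc=[13]
10: 0x69 (blk 13, set 1) → VC-HIT  vc=[7]
11: 0x6e (blk 13, set 1) → L1-HIT  vc=[7]

OUTCOME = L1-HIT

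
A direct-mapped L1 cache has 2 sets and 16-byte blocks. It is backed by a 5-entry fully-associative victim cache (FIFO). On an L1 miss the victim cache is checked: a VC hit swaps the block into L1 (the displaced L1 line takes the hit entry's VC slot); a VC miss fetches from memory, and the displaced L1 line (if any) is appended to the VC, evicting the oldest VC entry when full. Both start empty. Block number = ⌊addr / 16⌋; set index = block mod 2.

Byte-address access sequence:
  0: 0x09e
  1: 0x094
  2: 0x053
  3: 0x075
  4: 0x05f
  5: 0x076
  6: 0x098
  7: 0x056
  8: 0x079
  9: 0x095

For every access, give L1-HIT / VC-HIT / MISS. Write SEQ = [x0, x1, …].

0: 0x9e (blk 9, set 1) → MISS  vc=[]
1: 0x94 (blk 9, set 1) → L1-HIT  vc=[]
2: 0x53 (blk 5, set 1) → MISS  vc=[9]
3: 0x75 (blk 7, set 1) → MISS  vc=[9, 5]
4: 0x5f (blk 5, set 1) → VC-HIT  vc=[9, 7]
5: 0x76 (blk 7, set 1) → VC-HIT  vc=[9, 5]
6: 0x98 (blk 9, set 1) → VC-HIT  vc=[7, 5]
7: 0x56 (blk 5, set 1) → VC-HIT  vc=[7, 9]
8: 0x79 (blk 7, set 1) → VC-HIT  vc=[5, 9]
9: 0x95 (blk 9, set 1) → VC-HIT  vc=[5, 7]

SEQ = [MISS, L1-HIT, MISS, MISS, VC-HIT, VC-HIT, VC-HIT, VC-HIT, VC-HIT, VC-HIT]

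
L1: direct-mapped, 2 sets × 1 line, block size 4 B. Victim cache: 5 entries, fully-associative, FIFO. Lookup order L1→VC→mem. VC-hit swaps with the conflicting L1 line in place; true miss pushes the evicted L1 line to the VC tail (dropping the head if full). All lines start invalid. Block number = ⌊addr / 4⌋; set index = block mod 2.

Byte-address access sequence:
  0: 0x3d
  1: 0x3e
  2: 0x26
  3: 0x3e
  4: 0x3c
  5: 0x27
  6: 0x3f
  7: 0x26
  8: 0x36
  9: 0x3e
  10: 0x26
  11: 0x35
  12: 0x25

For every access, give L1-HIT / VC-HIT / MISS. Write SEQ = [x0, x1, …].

SEQ = [MISS, L1-HIT, MISS, VC-HIT, L1-HIT, VC-HIT, VC-HIT, VC-HIT, MISS, VC-HIT, VC-HIT, VC-HIT, VC-HIT]

0: 0x3d (blk 15, set 1) → MISS  vc=[]
1: 0x3e (blk 15, set 1) → L1-HIT  vc=[]
2: 0x26 (blk 9, set 1) → MISS  vc=[15]
3: 0x3e (blk 15, set 1) → VC-HIT  vc=[9]
4: 0x3c (blk 15, set 1) → L1-HIT  vc=[9]
5: 0x27 (blk 9, set 1) → VC-HIT  vc=[15]
6: 0x3f (blk 15, set 1) → VC-HIT  vc=[9]
7: 0x26 (blk 9, set 1) → VC-HIT  vc=[15]
8: 0x36 (blk 13, set 1) → MISS  vc=[15, 9]
9: 0x3e (blk 15, set 1) → VC-HIT  vc=[13, 9]
10: 0x26 (blk 9, set 1) → VC-HIT  vc=[13, 15]
11: 0x35 (blk 13, set 1) → VC-HIT  vc=[9, 15]
12: 0x25 (blk 9, set 1) → VC-HIT  vc=[13, 15]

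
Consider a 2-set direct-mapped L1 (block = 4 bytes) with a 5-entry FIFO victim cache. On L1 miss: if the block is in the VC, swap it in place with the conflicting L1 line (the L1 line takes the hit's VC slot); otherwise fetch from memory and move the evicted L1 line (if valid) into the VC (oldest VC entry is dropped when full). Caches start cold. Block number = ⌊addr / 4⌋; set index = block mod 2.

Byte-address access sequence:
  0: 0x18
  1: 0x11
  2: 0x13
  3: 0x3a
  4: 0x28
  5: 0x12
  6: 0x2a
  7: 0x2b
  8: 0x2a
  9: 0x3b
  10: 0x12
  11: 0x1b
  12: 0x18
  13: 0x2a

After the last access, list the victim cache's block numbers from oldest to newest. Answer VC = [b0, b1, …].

VC = [4, 14, 6]

#0 0x18→b6/s0 MISS; vc=[]
#1 0x11→b4/s0 MISS; vc=[6]
#2 0x13→b4/s0 L1-HIT; vc=[6]
#3 0x3a→b14/s0 MISS; vc=[6,4]
#4 0x28→b10/s0 MISS; vc=[6,4,14]
#5 0x12→b4/s0 VC-HIT; vc=[6,10,14]
#6 0x2a→b10/s0 VC-HIT; vc=[6,4,14]
#7 0x2b→b10/s0 L1-HIT; vc=[6,4,14]
#8 0x2a→b10/s0 L1-HIT; vc=[6,4,14]
#9 0x3b→b14/s0 VC-HIT; vc=[6,4,10]
#10 0x12→b4/s0 VC-HIT; vc=[6,14,10]
#11 0x1b→b6/s0 VC-HIT; vc=[4,14,10]
#12 0x18→b6/s0 L1-HIT; vc=[4,14,10]
#13 0x2a→b10/s0 VC-HIT; vc=[4,14,6]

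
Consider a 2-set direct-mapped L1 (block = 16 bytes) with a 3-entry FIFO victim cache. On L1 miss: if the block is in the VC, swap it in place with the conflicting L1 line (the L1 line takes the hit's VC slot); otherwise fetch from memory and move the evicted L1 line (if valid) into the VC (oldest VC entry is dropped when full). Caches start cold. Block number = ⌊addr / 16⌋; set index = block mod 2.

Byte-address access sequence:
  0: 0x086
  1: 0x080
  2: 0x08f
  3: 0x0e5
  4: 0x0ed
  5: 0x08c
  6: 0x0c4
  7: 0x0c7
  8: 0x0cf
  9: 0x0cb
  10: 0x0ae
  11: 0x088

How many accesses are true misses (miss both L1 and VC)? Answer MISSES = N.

MISSES = 4

  [0] addr=0x86 blk=8 s=0: MISS | VC []
  [1] addr=0x80 blk=8 s=0: L1-HIT | VC []
  [2] addr=0x8f blk=8 s=0: L1-HIT | VC []
  [3] addr=0xe5 blk=14 s=0: MISS | VC [8]
  [4] addr=0xed blk=14 s=0: L1-HIT | VC [8]
  [5] addr=0x8c blk=8 s=0: VC-HIT | VC [14]
  [6] addr=0xc4 blk=12 s=0: MISS | VC [14, 8]
  [7] addr=0xc7 blk=12 s=0: L1-HIT | VC [14, 8]
  [8] addr=0xcf blk=12 s=0: L1-HIT | VC [14, 8]
  [9] addr=0xcb blk=12 s=0: L1-HIT | VC [14, 8]
  [10] addr=0xae blk=10 s=0: MISS | VC [14, 8, 12]
  [11] addr=0x88 blk=8 s=0: VC-HIT | VC [14, 10, 12]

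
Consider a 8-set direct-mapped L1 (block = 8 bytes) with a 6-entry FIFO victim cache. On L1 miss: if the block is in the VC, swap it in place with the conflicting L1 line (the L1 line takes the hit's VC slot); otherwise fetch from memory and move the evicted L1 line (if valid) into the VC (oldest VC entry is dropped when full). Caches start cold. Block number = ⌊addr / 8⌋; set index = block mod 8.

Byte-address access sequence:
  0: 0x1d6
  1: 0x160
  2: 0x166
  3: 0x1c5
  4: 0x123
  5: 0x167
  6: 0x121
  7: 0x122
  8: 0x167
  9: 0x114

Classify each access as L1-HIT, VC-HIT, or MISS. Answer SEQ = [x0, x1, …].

SEQ = [MISS, MISS, L1-HIT, MISS, MISS, VC-HIT, VC-HIT, L1-HIT, VC-HIT, MISS]

0: 0x1d6 (blk 58, set 2) → MISS  vc=[]
1: 0x160 (blk 44, set 4) → MISS  vc=[]
2: 0x166 (blk 44, set 4) → L1-HIT  vc=[]
3: 0x1c5 (blk 56, set 0) → MISS  vc=[]
4: 0x123 (blk 36, set 4) → MISS  vc=[44]
5: 0x167 (blk 44, set 4) → VC-HIT  vc=[36]
6: 0x121 (blk 36, set 4) → VC-HIT  vc=[44]
7: 0x122 (blk 36, set 4) → L1-HIT  vc=[44]
8: 0x167 (blk 44, set 4) → VC-HIT  vc=[36]
9: 0x114 (blk 34, set 2) → MISS  vc=[36, 58]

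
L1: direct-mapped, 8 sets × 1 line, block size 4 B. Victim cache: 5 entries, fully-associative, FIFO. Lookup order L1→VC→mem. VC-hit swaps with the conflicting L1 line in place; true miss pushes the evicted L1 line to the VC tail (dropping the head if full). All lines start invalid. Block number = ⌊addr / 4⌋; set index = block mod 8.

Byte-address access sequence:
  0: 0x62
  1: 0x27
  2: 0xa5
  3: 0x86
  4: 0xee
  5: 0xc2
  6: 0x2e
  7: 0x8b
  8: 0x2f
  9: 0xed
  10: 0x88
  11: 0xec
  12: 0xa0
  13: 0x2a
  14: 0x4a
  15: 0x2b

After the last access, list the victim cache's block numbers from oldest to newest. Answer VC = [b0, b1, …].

#0 0x62→b24/s0 MISS; vc=[]
#1 0x27→b9/s1 MISS; vc=[]
#2 0xa5→b41/s1 MISS; vc=[9]
#3 0x86→b33/s1 MISS; vc=[9,41]
#4 0xee→b59/s3 MISS; vc=[9,41]
#5 0xc2→b48/s0 MISS; vc=[9,41,24]
#6 0x2e→b11/s3 MISS; vc=[9,41,24,59]
#7 0x8b→b34/s2 MISS; vc=[9,41,24,59]
#8 0x2f→b11/s3 L1-HIT; vc=[9,41,24,59]
#9 0xed→b59/s3 VC-HIT; vc=[9,41,24,11]
#10 0x88→b34/s2 L1-HIT; vc=[9,41,24,11]
#11 0xec→b59/s3 L1-HIT; vc=[9,41,24,11]
#12 0xa0→b40/s0 MISS; vc=[9,41,24,11,48]
#13 0x2a→b10/s2 MISS; vc=[41,24,11,48,34]
#14 0x4a→b18/s2 MISS; vc=[24,11,48,34,10]
#15 0x2b→b10/s2 VC-HIT; vc=[24,11,48,34,18]

VC = [24, 11, 48, 34, 18]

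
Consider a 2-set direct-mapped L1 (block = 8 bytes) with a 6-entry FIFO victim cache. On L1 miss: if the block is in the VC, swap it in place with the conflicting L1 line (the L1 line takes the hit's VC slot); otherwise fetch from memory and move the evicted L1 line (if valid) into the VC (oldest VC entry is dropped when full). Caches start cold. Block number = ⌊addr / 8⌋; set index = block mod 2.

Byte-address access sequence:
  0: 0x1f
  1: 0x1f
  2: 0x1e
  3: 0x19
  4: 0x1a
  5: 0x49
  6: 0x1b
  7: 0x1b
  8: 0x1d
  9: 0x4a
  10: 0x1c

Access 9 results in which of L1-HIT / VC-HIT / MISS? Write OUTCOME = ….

  [0] addr=0x1f blk=3 s=1: MISS | VC []
  [1] addr=0x1f blk=3 s=1: L1-HIT | VC []
  [2] addr=0x1e blk=3 s=1: L1-HIT | VC []
  [3] addr=0x19 blk=3 s=1: L1-HIT | VC []
  [4] addr=0x1a blk=3 s=1: L1-HIT | VC []
  [5] addr=0x49 blk=9 s=1: MISS | VC [3]
  [6] addr=0x1b blk=3 s=1: VC-HIT | VC [9]
  [7] addr=0x1b blk=3 s=1: L1-HIT | VC [9]
  [8] addr=0x1d blk=3 s=1: L1-HIT | VC [9]
  [9] addr=0x4a blk=9 s=1: VC-HIT | VC [3]
  [10] addr=0x1c blk=3 s=1: VC-HIT | VC [9]

OUTCOME = VC-HIT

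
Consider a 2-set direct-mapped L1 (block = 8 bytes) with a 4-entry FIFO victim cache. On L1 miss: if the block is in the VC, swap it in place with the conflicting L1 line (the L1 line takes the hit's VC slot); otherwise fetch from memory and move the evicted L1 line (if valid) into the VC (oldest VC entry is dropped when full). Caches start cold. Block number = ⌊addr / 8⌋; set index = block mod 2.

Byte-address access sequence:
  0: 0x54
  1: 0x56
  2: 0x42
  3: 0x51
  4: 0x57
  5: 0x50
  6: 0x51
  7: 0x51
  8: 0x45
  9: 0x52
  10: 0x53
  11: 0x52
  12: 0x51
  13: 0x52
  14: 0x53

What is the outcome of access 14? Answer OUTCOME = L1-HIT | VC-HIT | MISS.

  [0] addr=0x54 blk=10 s=0: MISS | VC []
  [1] addr=0x56 blk=10 s=0: L1-HIT | VC []
  [2] addr=0x42 blk=8 s=0: MISS | VC [10]
  [3] addr=0x51 blk=10 s=0: VC-HIT | VC [8]
  [4] addr=0x57 blk=10 s=0: L1-HIT | VC [8]
  [5] addr=0x50 blk=10 s=0: L1-HIT | VC [8]
  [6] addr=0x51 blk=10 s=0: L1-HIT | VC [8]
  [7] addr=0x51 blk=10 s=0: L1-HIT | VC [8]
  [8] addr=0x45 blk=8 s=0: VC-HIT | VC [10]
  [9] addr=0x52 blk=10 s=0: VC-HIT | VC [8]
  [10] addr=0x53 blk=10 s=0: L1-HIT | VC [8]
  [11] addr=0x52 blk=10 s=0: L1-HIT | VC [8]
  [12] addr=0x51 blk=10 s=0: L1-HIT | VC [8]
  [13] addr=0x52 blk=10 s=0: L1-HIT | VC [8]
  [14] addr=0x53 blk=10 s=0: L1-HIT | VC [8]

OUTCOME = L1-HIT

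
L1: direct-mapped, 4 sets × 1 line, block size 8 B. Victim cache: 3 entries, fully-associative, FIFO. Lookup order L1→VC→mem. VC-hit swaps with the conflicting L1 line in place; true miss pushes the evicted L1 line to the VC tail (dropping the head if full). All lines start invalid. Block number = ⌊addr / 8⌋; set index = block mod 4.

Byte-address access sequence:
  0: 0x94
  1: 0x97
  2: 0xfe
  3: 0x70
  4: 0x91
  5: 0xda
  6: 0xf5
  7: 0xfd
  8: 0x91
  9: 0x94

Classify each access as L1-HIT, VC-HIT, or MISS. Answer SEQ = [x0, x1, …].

0: 0x94 (blk 18, set 2) → MISS  vc=[]
1: 0x97 (blk 18, set 2) → L1-HIT  vc=[]
2: 0xfe (blk 31, set 3) → MISS  vc=[]
3: 0x70 (blk 14, set 2) → MISS  vc=[18]
4: 0x91 (blk 18, set 2) → VC-HIT  vc=[14]
5: 0xda (blk 27, set 3) → MISS  vc=[14, 31]
6: 0xf5 (blk 30, set 2) → MISS  vc=[14, 31, 18]
7: 0xfd (blk 31, set 3) → VC-HIT  vc=[14, 27, 18]
8: 0x91 (blk 18, set 2) → VC-HIT  vc=[14, 27, 30]
9: 0x94 (blk 18, set 2) → L1-HIT  vc=[14, 27, 30]

SEQ = [MISS, L1-HIT, MISS, MISS, VC-HIT, MISS, MISS, VC-HIT, VC-HIT, L1-HIT]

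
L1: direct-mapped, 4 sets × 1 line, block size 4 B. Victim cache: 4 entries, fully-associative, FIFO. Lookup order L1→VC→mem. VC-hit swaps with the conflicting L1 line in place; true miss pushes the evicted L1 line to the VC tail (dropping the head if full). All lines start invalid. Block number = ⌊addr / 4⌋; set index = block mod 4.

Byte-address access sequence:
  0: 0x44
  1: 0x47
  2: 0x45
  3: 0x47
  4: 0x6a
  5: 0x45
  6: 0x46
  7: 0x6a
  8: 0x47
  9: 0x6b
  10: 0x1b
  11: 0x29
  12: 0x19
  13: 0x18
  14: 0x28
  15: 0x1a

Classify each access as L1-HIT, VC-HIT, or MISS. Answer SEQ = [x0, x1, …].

SEQ = [MISS, L1-HIT, L1-HIT, L1-HIT, MISS, L1-HIT, L1-HIT, L1-HIT, L1-HIT, L1-HIT, MISS, MISS, VC-HIT, L1-HIT, VC-HIT, VC-HIT]

  [0] addr=0x44 blk=17 s=1: MISS | VC []
  [1] addr=0x47 blk=17 s=1: L1-HIT | VC []
  [2] addr=0x45 blk=17 s=1: L1-HIT | VC []
  [3] addr=0x47 blk=17 s=1: L1-HIT | VC []
  [4] addr=0x6a blk=26 s=2: MISS | VC []
  [5] addr=0x45 blk=17 s=1: L1-HIT | VC []
  [6] addr=0x46 blk=17 s=1: L1-HIT | VC []
  [7] addr=0x6a blk=26 s=2: L1-HIT | VC []
  [8] addr=0x47 blk=17 s=1: L1-HIT | VC []
  [9] addr=0x6b blk=26 s=2: L1-HIT | VC []
  [10] addr=0x1b blk=6 s=2: MISS | VC [26]
  [11] addr=0x29 blk=10 s=2: MISS | VC [26, 6]
  [12] addr=0x19 blk=6 s=2: VC-HIT | VC [26, 10]
  [13] addr=0x18 blk=6 s=2: L1-HIT | VC [26, 10]
  [14] addr=0x28 blk=10 s=2: VC-HIT | VC [26, 6]
  [15] addr=0x1a blk=6 s=2: VC-HIT | VC [26, 10]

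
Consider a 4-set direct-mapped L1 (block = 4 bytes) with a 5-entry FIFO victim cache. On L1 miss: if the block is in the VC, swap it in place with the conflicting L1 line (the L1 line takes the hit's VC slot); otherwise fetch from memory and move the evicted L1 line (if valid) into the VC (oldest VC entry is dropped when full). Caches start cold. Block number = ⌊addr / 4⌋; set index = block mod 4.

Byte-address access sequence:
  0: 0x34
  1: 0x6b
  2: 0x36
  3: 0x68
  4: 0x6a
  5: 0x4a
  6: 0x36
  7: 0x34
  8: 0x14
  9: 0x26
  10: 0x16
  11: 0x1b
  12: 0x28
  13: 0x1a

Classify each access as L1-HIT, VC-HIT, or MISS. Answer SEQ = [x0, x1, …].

SEQ = [MISS, MISS, L1-HIT, L1-HIT, L1-HIT, MISS, L1-HIT, L1-HIT, MISS, MISS, VC-HIT, MISS, MISS, VC-HIT]

0: 0x34 (blk 13, set 1) → MISS  vc=[]
1: 0x6b (blk 26, set 2) → MISS  vc=[]
2: 0x36 (blk 13, set 1) → L1-HIT  vc=[]
3: 0x68 (blk 26, set 2) → L1-HIT  vc=[]
4: 0x6a (blk 26, set 2) → L1-HIT  vc=[]
5: 0x4a (blk 18, set 2) → MISS  vc=[26]
6: 0x36 (blk 13, set 1) → L1-HIT  vc=[26]
7: 0x34 (blk 13, set 1) → L1-HIT  vc=[26]
8: 0x14 (blk 5, set 1) → MISS  vc=[26, 13]
9: 0x26 (blk 9, set 1) → MISS  vc=[26, 13, 5]
10: 0x16 (blk 5, set 1) → VC-HIT  vc=[26, 13, 9]
11: 0x1b (blk 6, set 2) → MISS  vc=[26, 13, 9, 18]
12: 0x28 (blk 10, set 2) → MISS  vc=[26, 13, 9, 18, 6]
13: 0x1a (blk 6, set 2) → VC-HIT  vc=[26, 13, 9, 18, 10]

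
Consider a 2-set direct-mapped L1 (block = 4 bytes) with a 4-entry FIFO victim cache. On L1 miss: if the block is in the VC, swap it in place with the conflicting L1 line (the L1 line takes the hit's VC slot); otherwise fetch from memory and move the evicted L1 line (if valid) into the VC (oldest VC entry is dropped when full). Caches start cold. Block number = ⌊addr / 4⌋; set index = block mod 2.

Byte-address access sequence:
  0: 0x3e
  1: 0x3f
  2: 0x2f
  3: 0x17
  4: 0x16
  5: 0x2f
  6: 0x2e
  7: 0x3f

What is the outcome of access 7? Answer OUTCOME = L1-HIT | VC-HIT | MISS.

OUTCOME = VC-HIT

0: 0x3e (blk 15, set 1) → MISS  vc=[]
1: 0x3f (blk 15, set 1) → L1-HIT  vc=[]
2: 0x2f (blk 11, set 1) → MISS  vc=[15]
3: 0x17 (blk 5, set 1) → MISS  vc=[15, 11]
4: 0x16 (blk 5, set 1) → L1-HIT  vc=[15, 11]
5: 0x2f (blk 11, set 1) → VC-HIT  vc=[15, 5]
6: 0x2e (blk 11, set 1) → L1-HIT  vc=[15, 5]
7: 0x3f (blk 15, set 1) → VC-HIT  vc=[11, 5]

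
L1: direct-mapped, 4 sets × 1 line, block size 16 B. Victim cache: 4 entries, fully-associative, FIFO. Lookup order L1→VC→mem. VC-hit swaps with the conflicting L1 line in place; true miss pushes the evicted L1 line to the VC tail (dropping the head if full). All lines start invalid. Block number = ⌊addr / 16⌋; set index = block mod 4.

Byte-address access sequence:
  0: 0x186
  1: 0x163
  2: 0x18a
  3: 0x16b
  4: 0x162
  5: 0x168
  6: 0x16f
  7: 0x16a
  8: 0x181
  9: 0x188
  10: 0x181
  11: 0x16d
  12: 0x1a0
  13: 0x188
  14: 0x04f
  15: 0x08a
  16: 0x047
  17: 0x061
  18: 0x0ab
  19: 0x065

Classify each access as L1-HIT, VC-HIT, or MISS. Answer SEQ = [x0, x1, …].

SEQ = [MISS, MISS, L1-HIT, L1-HIT, L1-HIT, L1-HIT, L1-HIT, L1-HIT, L1-HIT, L1-HIT, L1-HIT, L1-HIT, MISS, L1-HIT, MISS, MISS, VC-HIT, MISS, MISS, VC-HIT]

0: 0x186 (blk 24, set 0) → MISS  vc=[]
1: 0x163 (blk 22, set 2) → MISS  vc=[]
2: 0x18a (blk 24, set 0) → L1-HIT  vc=[]
3: 0x16b (blk 22, set 2) → L1-HIT  vc=[]
4: 0x162 (blk 22, set 2) → L1-HIT  vc=[]
5: 0x168 (blk 22, set 2) → L1-HIT  vc=[]
6: 0x16f (blk 22, set 2) → L1-HIT  vc=[]
7: 0x16a (blk 22, set 2) → L1-HIT  vc=[]
8: 0x181 (blk 24, set 0) → L1-HIT  vc=[]
9: 0x188 (blk 24, set 0) → L1-HIT  vc=[]
10: 0x181 (blk 24, set 0) → L1-HIT  vc=[]
11: 0x16d (blk 22, set 2) → L1-HIT  vc=[]
12: 0x1a0 (blk 26, set 2) → MISS  vc=[22]
13: 0x188 (blk 24, set 0) → L1-HIT  vc=[22]
14: 0x4f (blk 4, set 0) → MISS  vc=[22, 24]
15: 0x8a (blk 8, set 0) → MISS  vc=[22, 24, 4]
16: 0x47 (blk 4, set 0) → VC-HIT  vc=[22, 24, 8]
17: 0x61 (blk 6, set 2) → MISS  vc=[22, 24, 8, 26]
18: 0xab (blk 10, set 2) → MISS  vc=[24, 8, 26, 6]
19: 0x65 (blk 6, set 2) → VC-HIT  vc=[24, 8, 26, 10]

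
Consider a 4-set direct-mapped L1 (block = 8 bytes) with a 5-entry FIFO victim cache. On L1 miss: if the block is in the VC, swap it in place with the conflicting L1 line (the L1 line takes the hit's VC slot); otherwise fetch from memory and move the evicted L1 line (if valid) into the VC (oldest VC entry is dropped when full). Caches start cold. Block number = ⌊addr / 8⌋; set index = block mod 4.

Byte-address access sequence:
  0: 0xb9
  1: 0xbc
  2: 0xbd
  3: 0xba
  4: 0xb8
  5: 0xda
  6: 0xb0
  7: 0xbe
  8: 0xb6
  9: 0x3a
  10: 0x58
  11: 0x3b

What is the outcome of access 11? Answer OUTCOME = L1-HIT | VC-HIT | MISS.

OUTCOME = VC-HIT

  [0] addr=0xb9 blk=23 s=3: MISS | VC []
  [1] addr=0xbc blk=23 s=3: L1-HIT | VC []
  [2] addr=0xbd blk=23 s=3: L1-HIT | VC []
  [3] addr=0xba blk=23 s=3: L1-HIT | VC []
  [4] addr=0xb8 blk=23 s=3: L1-HIT | VC []
  [5] addr=0xda blk=27 s=3: MISS | VC [23]
  [6] addr=0xb0 blk=22 s=2: MISS | VC [23]
  [7] addr=0xbe blk=23 s=3: VC-HIT | VC [27]
  [8] addr=0xb6 blk=22 s=2: L1-HIT | VC [27]
  [9] addr=0x3a blk=7 s=3: MISS | VC [27, 23]
  [10] addr=0x58 blk=11 s=3: MISS | VC [27, 23, 7]
  [11] addr=0x3b blk=7 s=3: VC-HIT | VC [27, 23, 11]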